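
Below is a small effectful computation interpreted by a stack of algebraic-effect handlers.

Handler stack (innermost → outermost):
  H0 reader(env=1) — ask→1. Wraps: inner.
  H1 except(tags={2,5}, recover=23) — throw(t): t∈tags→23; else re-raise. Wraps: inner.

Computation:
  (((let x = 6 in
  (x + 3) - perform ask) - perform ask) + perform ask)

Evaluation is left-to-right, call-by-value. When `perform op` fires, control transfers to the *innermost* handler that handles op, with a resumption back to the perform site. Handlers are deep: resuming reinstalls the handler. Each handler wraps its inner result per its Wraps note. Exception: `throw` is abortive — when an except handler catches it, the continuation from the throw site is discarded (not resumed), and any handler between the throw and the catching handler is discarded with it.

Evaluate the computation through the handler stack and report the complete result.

Working:
ask @ H0 ⇒ 1
ask @ H0 ⇒ 1
ask @ H0 ⇒ 1
H0 returns 8
H1 returns 8
= 8

Answer: 8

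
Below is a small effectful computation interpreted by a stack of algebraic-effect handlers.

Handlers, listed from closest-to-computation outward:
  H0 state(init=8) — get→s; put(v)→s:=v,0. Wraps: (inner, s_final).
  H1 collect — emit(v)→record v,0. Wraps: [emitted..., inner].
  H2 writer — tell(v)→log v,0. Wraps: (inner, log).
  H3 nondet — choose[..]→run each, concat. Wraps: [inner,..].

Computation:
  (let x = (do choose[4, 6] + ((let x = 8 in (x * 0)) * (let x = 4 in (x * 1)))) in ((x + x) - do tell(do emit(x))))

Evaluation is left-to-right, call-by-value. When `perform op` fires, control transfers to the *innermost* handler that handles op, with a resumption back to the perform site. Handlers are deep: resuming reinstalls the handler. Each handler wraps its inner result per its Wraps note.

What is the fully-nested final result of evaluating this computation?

Answer: [([4, (8, 8)], (0)), ([6, (12, 8)], (0))]

Working:
choose[4, 6] @ H3
  branch[0] choose=4:
    emit(4) @ H1 ⇒ out+=4
    tell(0) @ H2 ⇒ log+=0
    H0 returns (8, 8)
    H1 returns [4, (8, 8)]
    H2 returns ([4, (8, 8)], (0))
    H3 returns [([4, (8, 8)], (0))]
  branch[1] choose=6:
    emit(6) @ H1 ⇒ out+=6
    tell(0) @ H2 ⇒ log+=0
    H0 returns (12, 8)
    H1 returns [6, (12, 8)]
    H2 returns ([6, (12, 8)], (0))
    H3 returns [([6, (12, 8)], (0))]
= [([4, (8, 8)], (0)), ([6, (12, 8)], (0))]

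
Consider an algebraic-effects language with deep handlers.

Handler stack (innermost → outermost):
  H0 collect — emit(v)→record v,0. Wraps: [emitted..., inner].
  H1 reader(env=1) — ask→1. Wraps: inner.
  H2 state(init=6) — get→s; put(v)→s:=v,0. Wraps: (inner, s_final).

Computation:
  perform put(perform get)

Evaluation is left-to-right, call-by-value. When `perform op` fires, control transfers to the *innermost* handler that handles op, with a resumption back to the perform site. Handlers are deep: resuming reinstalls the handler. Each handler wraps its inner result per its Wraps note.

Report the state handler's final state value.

Answer: 6

Step-by-step:
get @ H2 ⇒ 6
put(6) @ H2 ⇒ s:=6
H0 returns [0]
H1 returns [0]
H2 returns ([0], 6)
= ([0], 6)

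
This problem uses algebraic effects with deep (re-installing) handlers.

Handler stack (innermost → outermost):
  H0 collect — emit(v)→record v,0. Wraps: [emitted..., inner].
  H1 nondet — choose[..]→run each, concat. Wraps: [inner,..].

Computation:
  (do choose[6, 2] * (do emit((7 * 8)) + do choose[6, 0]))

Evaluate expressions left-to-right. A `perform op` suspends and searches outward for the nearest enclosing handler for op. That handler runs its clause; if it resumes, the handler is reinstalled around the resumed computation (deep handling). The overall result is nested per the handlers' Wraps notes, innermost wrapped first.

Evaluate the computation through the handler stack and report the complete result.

Working:
choose[6, 2] @ H1
  branch[0] choose=6:
    emit(56) @ H0 ⇒ out+=56
    choose[6, 0] @ H1
      branch[0] choose=6:
        H0 returns [56, 36]
        H1 returns [[56, 36]]
      branch[1] choose=0:
        H0 returns [56, 0]
        H1 returns [[56, 0]]
  branch[1] choose=2:
    emit(56) @ H0 ⇒ out+=56
    choose[6, 0] @ H1
      branch[0] choose=6:
        H0 returns [56, 12]
        H1 returns [[56, 12]]
      branch[1] choose=0:
        H0 returns [56, 0]
        H1 returns [[56, 0]]
= [[56, 36], [56, 0], [56, 12], [56, 0]]

Answer: [[56, 36], [56, 0], [56, 12], [56, 0]]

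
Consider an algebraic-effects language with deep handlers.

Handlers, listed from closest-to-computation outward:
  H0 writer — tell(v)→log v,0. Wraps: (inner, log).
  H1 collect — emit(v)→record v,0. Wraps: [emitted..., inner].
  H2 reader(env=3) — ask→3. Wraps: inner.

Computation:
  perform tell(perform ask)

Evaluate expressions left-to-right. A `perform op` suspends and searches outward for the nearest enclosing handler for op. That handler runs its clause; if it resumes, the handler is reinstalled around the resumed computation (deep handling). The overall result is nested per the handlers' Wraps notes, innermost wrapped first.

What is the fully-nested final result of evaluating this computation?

Step-by-step:
ask @ H2 ⇒ 3
tell(3) @ H0 ⇒ log+=3
H0 returns (0, (3))
H1 returns [(0, (3))]
H2 returns [(0, (3))]
= [(0, (3))]

Answer: [(0, (3))]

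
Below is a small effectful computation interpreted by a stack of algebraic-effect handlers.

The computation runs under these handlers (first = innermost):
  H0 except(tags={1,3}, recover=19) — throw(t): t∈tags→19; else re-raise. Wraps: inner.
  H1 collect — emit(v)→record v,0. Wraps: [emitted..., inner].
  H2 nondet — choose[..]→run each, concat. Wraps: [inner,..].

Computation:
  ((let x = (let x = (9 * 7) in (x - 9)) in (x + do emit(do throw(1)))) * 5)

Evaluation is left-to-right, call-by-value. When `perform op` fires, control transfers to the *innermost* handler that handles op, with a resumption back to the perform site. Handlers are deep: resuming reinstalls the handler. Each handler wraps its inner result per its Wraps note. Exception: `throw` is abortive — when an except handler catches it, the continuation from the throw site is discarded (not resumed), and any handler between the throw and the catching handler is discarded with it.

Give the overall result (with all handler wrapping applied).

Step-by-step:
throw(1) @ H0 caught ⇒ 19
H1 returns [19]
H2 returns [[19]]
= [[19]]

Answer: [[19]]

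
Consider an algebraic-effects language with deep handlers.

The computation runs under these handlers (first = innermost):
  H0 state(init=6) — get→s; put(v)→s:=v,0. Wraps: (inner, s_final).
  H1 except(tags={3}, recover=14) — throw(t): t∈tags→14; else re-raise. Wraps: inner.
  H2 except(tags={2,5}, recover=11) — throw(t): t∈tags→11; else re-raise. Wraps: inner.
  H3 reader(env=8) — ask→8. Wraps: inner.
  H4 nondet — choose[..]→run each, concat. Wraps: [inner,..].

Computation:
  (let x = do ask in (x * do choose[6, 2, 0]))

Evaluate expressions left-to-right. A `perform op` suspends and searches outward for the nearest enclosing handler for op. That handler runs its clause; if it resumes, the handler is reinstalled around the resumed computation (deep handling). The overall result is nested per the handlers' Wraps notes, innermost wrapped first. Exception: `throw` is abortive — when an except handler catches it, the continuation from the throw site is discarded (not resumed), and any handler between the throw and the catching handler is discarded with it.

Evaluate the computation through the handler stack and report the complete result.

Step-by-step:
ask @ H3 ⇒ 8
choose[6, 2, 0] @ H4
  branch[0] choose=6:
    H0 returns (48, 6)
    H1 returns (48, 6)
    H2 returns (48, 6)
    H3 returns (48, 6)
    H4 returns [(48, 6)]
  branch[1] choose=2:
    H0 returns (16, 6)
    H1 returns (16, 6)
    H2 returns (16, 6)
    H3 returns (16, 6)
    H4 returns [(16, 6)]
  branch[2] choose=0:
    H0 returns (0, 6)
    H1 returns (0, 6)
    H2 returns (0, 6)
    H3 returns (0, 6)
    H4 returns [(0, 6)]
= [(48, 6), (16, 6), (0, 6)]

Answer: [(48, 6), (16, 6), (0, 6)]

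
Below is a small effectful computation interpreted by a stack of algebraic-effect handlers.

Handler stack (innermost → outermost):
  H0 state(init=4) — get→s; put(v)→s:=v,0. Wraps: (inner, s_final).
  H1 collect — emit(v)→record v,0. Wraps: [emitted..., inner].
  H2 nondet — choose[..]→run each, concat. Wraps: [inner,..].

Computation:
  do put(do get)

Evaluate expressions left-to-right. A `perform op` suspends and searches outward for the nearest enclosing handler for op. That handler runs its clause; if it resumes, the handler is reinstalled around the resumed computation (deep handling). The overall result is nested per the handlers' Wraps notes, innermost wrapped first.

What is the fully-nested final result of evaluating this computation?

Answer: [[(0, 4)]]

Evaluation trace:
get @ H0 ⇒ 4
put(4) @ H0 ⇒ s:=4
H0 returns (0, 4)
H1 returns [(0, 4)]
H2 returns [[(0, 4)]]
= [[(0, 4)]]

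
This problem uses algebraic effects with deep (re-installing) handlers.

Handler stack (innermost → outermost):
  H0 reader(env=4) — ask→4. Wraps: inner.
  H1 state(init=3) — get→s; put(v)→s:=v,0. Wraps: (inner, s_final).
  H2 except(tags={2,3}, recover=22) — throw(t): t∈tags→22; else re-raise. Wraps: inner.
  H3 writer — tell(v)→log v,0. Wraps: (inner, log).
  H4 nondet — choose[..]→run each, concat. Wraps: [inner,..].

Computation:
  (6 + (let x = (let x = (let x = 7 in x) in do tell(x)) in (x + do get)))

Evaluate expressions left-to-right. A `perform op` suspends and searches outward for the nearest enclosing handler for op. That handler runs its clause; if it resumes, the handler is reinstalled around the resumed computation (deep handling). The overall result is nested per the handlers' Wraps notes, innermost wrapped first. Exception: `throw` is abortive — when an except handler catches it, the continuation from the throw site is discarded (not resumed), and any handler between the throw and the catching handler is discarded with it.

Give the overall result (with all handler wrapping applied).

Working:
tell(7) @ H3 ⇒ log+=7
get @ H1 ⇒ 3
H0 returns 9
H1 returns (9, 3)
H2 returns (9, 3)
H3 returns ((9, 3), (7))
H4 returns [((9, 3), (7))]
= [((9, 3), (7))]

Answer: [((9, 3), (7))]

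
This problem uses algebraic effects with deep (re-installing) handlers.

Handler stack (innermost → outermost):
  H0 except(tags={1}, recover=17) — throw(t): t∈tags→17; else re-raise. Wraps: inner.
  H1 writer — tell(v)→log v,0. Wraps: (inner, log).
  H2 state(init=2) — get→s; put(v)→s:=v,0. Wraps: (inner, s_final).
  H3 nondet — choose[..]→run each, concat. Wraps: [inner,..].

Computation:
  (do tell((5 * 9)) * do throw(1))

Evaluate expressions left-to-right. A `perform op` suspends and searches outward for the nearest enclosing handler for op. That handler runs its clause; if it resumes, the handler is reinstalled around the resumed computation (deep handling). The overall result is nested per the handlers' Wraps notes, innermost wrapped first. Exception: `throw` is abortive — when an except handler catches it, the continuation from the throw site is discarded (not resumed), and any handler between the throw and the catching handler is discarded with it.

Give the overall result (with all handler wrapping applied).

Evaluation trace:
tell(45) @ H1 ⇒ log+=45
throw(1) @ H0 caught ⇒ 17
H1 returns (17, (45))
H2 returns ((17, (45)), 2)
H3 returns [((17, (45)), 2)]
= [((17, (45)), 2)]

Answer: [((17, (45)), 2)]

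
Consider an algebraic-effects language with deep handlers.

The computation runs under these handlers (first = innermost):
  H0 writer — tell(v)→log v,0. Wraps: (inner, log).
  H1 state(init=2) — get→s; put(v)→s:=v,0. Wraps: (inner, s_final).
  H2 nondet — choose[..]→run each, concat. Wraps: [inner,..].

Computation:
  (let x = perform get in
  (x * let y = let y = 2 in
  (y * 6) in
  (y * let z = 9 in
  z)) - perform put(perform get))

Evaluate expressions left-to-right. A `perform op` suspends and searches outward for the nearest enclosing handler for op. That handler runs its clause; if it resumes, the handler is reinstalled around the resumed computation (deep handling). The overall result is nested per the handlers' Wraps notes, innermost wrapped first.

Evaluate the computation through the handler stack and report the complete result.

Evaluation trace:
get @ H1 ⇒ 2
get @ H1 ⇒ 2
put(2) @ H1 ⇒ s:=2
H0 returns (216, ())
H1 returns ((216, ()), 2)
H2 returns [((216, ()), 2)]
= [((216, ()), 2)]

Answer: [((216, ()), 2)]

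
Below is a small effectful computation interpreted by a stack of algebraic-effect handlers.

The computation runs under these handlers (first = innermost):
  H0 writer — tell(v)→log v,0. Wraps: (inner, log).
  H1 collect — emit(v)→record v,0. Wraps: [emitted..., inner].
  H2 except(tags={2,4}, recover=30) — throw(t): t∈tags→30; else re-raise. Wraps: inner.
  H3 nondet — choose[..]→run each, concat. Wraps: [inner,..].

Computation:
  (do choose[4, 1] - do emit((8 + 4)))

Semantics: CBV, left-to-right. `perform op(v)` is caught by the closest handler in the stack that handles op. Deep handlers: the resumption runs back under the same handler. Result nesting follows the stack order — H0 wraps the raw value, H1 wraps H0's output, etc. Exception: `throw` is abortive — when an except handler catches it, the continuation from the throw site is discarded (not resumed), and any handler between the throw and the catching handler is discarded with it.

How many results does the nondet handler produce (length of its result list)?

Working:
choose[4, 1] @ H3
  branch[0] choose=4:
    emit(12) @ H1 ⇒ out+=12
    H0 returns (4, ())
    H1 returns [12, (4, ())]
    H2 returns [12, (4, ())]
    H3 returns [[12, (4, ())]]
  branch[1] choose=1:
    emit(12) @ H1 ⇒ out+=12
    H0 returns (1, ())
    H1 returns [12, (1, ())]
    H2 returns [12, (1, ())]
    H3 returns [[12, (1, ())]]
= [[12, (4, ())], [12, (1, ())]]

Answer: 2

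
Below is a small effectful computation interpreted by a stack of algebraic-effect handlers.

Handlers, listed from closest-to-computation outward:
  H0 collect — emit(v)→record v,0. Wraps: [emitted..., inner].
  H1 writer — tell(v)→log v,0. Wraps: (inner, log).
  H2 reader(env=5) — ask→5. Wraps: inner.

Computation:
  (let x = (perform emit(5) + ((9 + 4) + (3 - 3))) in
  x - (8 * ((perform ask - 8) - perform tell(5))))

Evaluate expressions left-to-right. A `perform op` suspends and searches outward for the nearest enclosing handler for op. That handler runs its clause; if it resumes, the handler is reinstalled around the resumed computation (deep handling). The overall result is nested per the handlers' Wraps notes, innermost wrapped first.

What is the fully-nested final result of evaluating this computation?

Step-by-step:
emit(5) @ H0 ⇒ out+=5
ask @ H2 ⇒ 5
tell(5) @ H1 ⇒ log+=5
H0 returns [5, 37]
H1 returns ([5, 37], (5))
H2 returns ([5, 37], (5))
= ([5, 37], (5))

Answer: ([5, 37], (5))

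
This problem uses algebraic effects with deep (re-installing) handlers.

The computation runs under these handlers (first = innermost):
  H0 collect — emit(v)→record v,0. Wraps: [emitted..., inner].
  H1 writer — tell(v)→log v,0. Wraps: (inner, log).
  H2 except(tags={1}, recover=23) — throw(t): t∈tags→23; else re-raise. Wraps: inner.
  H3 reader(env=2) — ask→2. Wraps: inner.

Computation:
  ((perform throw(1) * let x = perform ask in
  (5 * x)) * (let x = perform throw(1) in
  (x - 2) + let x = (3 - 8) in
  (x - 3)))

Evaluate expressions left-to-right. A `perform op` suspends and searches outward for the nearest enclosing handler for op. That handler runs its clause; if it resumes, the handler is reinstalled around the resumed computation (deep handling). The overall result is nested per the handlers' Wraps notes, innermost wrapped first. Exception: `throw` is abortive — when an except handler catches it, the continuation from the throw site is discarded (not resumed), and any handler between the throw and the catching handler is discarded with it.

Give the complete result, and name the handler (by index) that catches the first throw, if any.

Working:
throw(1) @ H2 caught ⇒ 23
H3 returns 23
= 23

Answer: 23 ; first throw caught by: H2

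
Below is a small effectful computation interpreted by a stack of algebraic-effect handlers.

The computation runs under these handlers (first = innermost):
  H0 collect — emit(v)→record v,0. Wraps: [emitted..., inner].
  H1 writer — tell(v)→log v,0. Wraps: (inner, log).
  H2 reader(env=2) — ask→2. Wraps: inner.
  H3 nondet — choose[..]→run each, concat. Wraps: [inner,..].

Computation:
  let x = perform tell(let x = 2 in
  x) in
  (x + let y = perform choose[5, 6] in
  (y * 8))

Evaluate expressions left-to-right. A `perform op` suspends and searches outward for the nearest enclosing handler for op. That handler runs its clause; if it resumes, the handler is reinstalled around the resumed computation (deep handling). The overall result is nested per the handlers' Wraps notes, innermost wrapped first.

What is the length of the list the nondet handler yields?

Answer: 2

Step-by-step:
tell(2) @ H1 ⇒ log+=2
choose[5, 6] @ H3
  branch[0] choose=5:
    H0 returns [40]
    H1 returns ([40], (2))
    H2 returns ([40], (2))
    H3 returns [([40], (2))]
  branch[1] choose=6:
    H0 returns [48]
    H1 returns ([48], (2))
    H2 returns ([48], (2))
    H3 returns [([48], (2))]
= [([40], (2)), ([48], (2))]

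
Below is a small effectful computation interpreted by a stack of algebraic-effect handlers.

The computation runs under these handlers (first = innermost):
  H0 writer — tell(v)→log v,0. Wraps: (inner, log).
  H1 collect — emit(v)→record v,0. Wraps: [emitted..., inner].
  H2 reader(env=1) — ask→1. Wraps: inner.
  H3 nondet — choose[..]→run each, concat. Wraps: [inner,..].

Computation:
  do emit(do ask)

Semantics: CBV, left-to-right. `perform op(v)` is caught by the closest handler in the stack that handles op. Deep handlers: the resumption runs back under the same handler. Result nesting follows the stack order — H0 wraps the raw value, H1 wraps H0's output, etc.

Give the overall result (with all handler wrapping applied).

Working:
ask @ H2 ⇒ 1
emit(1) @ H1 ⇒ out+=1
H0 returns (0, ())
H1 returns [1, (0, ())]
H2 returns [1, (0, ())]
H3 returns [[1, (0, ())]]
= [[1, (0, ())]]

Answer: [[1, (0, ())]]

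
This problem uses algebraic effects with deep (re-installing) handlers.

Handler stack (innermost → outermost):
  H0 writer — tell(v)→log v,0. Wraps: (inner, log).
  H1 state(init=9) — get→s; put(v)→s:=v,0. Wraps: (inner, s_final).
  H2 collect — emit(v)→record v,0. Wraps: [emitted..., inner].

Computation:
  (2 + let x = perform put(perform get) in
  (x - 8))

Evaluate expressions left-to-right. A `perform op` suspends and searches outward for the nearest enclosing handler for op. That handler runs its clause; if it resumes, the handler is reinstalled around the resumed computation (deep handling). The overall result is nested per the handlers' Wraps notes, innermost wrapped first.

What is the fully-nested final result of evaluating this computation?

Evaluation trace:
get @ H1 ⇒ 9
put(9) @ H1 ⇒ s:=9
H0 returns (-6, ())
H1 returns ((-6, ()), 9)
H2 returns [((-6, ()), 9)]
= [((-6, ()), 9)]

Answer: [((-6, ()), 9)]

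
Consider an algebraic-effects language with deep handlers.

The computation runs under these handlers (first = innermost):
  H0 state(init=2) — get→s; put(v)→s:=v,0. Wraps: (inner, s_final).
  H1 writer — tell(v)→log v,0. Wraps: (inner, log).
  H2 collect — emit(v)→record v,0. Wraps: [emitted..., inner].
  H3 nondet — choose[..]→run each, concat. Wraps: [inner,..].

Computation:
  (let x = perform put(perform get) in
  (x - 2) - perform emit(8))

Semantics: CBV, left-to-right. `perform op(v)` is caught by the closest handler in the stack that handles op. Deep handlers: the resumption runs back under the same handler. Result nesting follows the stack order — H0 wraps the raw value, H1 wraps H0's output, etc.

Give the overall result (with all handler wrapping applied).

Step-by-step:
get @ H0 ⇒ 2
put(2) @ H0 ⇒ s:=2
emit(8) @ H2 ⇒ out+=8
H0 returns (-2, 2)
H1 returns ((-2, 2), ())
H2 returns [8, ((-2, 2), ())]
H3 returns [[8, ((-2, 2), ())]]
= [[8, ((-2, 2), ())]]

Answer: [[8, ((-2, 2), ())]]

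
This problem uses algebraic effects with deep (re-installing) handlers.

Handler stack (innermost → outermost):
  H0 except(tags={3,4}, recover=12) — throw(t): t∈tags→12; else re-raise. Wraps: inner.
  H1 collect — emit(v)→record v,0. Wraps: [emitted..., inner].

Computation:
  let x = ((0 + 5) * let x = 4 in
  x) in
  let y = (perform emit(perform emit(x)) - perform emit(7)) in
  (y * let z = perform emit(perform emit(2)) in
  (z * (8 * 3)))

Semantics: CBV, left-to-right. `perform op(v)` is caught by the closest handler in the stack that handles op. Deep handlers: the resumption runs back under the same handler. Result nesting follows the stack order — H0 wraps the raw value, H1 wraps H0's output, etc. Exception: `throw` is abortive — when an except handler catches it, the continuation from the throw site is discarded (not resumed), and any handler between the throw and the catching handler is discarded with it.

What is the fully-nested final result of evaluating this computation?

Step-by-step:
emit(20) @ H1 ⇒ out+=20
emit(0) @ H1 ⇒ out+=0
emit(7) @ H1 ⇒ out+=7
emit(2) @ H1 ⇒ out+=2
emit(0) @ H1 ⇒ out+=0
H0 returns 0
H1 returns [20, 0, 7, 2, 0, 0]
= [20, 0, 7, 2, 0, 0]

Answer: [20, 0, 7, 2, 0, 0]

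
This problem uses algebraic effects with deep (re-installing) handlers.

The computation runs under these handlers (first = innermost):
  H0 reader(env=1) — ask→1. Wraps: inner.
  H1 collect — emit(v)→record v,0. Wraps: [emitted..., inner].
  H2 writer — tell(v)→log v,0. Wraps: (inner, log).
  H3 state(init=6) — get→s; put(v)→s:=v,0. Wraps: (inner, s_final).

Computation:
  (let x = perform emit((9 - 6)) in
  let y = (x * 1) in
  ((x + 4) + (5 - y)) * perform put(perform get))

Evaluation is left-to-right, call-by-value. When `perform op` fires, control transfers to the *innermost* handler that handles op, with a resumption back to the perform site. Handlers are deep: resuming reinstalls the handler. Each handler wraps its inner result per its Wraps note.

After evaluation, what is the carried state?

Answer: 6

Evaluation trace:
emit(3) @ H1 ⇒ out+=3
get @ H3 ⇒ 6
put(6) @ H3 ⇒ s:=6
H0 returns 0
H1 returns [3, 0]
H2 returns ([3, 0], ())
H3 returns (([3, 0], ()), 6)
= (([3, 0], ()), 6)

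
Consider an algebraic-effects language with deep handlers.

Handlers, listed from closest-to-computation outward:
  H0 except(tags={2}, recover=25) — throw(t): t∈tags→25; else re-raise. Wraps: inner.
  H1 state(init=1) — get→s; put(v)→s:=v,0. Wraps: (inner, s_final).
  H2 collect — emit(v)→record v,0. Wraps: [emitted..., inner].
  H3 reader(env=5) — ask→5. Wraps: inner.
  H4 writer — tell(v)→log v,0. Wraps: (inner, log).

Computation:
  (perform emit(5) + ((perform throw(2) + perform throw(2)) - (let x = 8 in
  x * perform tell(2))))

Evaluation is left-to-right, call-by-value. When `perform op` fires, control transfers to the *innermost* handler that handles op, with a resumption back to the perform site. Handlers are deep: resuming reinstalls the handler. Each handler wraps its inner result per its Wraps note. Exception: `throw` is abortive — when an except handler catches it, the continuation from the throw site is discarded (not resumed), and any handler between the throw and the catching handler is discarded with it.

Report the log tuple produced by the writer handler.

Answer: ()

Evaluation trace:
emit(5) @ H2 ⇒ out+=5
throw(2) @ H0 caught ⇒ 25
H1 returns (25, 1)
H2 returns [5, (25, 1)]
H3 returns [5, (25, 1)]
H4 returns ([5, (25, 1)], ())
= ([5, (25, 1)], ())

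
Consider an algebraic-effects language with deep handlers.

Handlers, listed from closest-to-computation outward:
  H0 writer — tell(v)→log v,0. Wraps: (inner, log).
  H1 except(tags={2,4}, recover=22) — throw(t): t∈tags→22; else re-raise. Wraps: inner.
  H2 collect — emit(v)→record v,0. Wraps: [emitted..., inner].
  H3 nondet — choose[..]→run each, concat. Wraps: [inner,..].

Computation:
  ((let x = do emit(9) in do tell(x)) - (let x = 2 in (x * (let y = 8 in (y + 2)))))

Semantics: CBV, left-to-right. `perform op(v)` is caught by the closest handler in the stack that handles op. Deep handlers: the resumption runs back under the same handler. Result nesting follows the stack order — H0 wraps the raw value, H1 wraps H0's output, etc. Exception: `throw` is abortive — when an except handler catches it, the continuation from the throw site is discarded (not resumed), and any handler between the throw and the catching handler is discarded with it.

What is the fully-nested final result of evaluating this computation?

Answer: [[9, (-20, (0))]]

Step-by-step:
emit(9) @ H2 ⇒ out+=9
tell(0) @ H0 ⇒ log+=0
H0 returns (-20, (0))
H1 returns (-20, (0))
H2 returns [9, (-20, (0))]
H3 returns [[9, (-20, (0))]]
= [[9, (-20, (0))]]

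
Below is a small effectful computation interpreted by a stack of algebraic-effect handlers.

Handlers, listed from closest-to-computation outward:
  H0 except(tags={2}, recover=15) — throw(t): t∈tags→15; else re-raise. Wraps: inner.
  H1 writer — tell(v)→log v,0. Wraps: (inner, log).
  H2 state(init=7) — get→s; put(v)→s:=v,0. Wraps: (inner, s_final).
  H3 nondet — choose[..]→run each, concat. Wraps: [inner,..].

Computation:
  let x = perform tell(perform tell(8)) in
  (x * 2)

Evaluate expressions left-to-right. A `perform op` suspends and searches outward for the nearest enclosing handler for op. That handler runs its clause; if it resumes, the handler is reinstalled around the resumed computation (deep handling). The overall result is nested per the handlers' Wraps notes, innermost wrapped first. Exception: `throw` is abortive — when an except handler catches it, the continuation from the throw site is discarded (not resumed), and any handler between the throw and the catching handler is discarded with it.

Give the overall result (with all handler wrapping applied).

Answer: [((0, (8, 0)), 7)]

Working:
tell(8) @ H1 ⇒ log+=8
tell(0) @ H1 ⇒ log+=0
H0 returns 0
H1 returns (0, (8, 0))
H2 returns ((0, (8, 0)), 7)
H3 returns [((0, (8, 0)), 7)]
= [((0, (8, 0)), 7)]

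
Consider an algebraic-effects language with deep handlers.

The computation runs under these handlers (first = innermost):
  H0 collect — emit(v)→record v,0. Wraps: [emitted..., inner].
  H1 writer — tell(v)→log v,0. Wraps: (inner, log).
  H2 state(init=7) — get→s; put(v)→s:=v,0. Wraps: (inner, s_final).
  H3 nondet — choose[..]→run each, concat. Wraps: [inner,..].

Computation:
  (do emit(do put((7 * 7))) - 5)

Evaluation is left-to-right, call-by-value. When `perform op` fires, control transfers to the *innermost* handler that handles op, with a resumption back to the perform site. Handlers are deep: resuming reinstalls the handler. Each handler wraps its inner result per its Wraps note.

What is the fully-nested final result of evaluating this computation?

Answer: [(([0, -5], ()), 49)]

Working:
put(49) @ H2 ⇒ s:=49
emit(0) @ H0 ⇒ out+=0
H0 returns [0, -5]
H1 returns ([0, -5], ())
H2 returns (([0, -5], ()), 49)
H3 returns [(([0, -5], ()), 49)]
= [(([0, -5], ()), 49)]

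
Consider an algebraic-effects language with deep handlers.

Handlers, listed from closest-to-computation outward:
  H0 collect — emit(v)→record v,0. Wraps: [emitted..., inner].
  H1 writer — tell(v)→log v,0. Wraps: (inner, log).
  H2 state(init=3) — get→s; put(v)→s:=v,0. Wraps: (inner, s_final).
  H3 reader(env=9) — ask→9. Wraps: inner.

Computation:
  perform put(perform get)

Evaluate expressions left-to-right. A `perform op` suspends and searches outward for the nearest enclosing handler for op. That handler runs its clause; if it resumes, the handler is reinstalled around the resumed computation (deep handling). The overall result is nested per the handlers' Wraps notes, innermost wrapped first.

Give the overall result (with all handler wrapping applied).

Step-by-step:
get @ H2 ⇒ 3
put(3) @ H2 ⇒ s:=3
H0 returns [0]
H1 returns ([0], ())
H2 returns (([0], ()), 3)
H3 returns (([0], ()), 3)
= (([0], ()), 3)

Answer: (([0], ()), 3)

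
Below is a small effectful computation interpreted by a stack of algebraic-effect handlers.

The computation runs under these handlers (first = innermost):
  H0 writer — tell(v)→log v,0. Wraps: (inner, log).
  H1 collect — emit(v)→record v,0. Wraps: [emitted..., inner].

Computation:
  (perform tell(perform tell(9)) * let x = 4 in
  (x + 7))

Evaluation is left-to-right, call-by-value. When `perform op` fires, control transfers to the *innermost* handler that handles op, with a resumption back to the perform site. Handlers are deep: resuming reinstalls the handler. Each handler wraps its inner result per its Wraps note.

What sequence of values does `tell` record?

Evaluation trace:
tell(9) @ H0 ⇒ log+=9
tell(0) @ H0 ⇒ log+=0
H0 returns (0, (9, 0))
H1 returns [(0, (9, 0))]
= [(0, (9, 0))]

Answer: (9, 0)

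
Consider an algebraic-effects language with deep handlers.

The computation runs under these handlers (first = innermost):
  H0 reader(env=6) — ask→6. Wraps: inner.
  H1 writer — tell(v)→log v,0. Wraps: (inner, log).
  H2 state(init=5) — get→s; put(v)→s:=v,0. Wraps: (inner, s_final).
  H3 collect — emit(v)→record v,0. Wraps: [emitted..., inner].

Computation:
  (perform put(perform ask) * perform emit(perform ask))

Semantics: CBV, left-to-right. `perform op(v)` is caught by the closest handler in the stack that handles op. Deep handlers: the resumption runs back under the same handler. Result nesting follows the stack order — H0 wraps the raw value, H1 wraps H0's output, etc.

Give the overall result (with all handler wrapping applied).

Answer: [6, ((0, ()), 6)]

Step-by-step:
ask @ H0 ⇒ 6
put(6) @ H2 ⇒ s:=6
ask @ H0 ⇒ 6
emit(6) @ H3 ⇒ out+=6
H0 returns 0
H1 returns (0, ())
H2 returns ((0, ()), 6)
H3 returns [6, ((0, ()), 6)]
= [6, ((0, ()), 6)]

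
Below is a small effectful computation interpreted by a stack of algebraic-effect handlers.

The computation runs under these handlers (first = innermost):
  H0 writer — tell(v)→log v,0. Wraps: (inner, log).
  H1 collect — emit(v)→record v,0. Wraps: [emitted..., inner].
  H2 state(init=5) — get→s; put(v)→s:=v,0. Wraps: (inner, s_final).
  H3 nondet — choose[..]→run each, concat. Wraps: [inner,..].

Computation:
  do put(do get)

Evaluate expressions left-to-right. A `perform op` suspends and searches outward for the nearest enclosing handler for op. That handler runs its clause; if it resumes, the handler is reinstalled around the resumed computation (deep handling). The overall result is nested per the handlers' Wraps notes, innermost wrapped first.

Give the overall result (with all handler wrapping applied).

Step-by-step:
get @ H2 ⇒ 5
put(5) @ H2 ⇒ s:=5
H0 returns (0, ())
H1 returns [(0, ())]
H2 returns ([(0, ())], 5)
H3 returns [([(0, ())], 5)]
= [([(0, ())], 5)]

Answer: [([(0, ())], 5)]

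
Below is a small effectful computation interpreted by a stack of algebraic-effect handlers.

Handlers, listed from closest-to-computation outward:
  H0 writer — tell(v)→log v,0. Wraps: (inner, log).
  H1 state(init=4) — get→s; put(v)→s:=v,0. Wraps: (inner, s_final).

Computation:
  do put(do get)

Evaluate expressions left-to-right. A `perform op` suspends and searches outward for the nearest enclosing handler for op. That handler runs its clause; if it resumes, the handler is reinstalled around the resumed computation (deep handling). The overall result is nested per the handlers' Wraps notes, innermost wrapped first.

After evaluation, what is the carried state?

Answer: 4

Working:
get @ H1 ⇒ 4
put(4) @ H1 ⇒ s:=4
H0 returns (0, ())
H1 returns ((0, ()), 4)
= ((0, ()), 4)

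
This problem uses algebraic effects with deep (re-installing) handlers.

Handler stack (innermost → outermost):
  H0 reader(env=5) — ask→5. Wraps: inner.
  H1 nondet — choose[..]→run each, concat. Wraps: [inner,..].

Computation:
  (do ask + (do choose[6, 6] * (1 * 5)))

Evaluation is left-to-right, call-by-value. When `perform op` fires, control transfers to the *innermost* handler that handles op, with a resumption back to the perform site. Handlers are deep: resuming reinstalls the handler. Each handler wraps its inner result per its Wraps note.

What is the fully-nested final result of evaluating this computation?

Answer: [35, 35]

Working:
ask @ H0 ⇒ 5
choose[6, 6] @ H1
  branch[0] choose=6:
    H0 returns 35
    H1 returns [35]
  branch[1] choose=6:
    H0 returns 35
    H1 returns [35]
= [35, 35]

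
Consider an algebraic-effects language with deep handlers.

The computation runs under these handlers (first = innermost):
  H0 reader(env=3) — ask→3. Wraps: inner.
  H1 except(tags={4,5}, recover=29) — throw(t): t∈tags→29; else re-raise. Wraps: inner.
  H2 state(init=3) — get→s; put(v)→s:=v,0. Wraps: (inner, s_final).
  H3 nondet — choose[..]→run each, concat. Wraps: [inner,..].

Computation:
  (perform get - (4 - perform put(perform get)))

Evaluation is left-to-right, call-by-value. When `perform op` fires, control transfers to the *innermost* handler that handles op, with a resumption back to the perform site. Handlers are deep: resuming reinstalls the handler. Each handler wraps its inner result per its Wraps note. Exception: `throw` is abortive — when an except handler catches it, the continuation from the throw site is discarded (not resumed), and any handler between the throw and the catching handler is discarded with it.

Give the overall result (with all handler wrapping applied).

Working:
get @ H2 ⇒ 3
get @ H2 ⇒ 3
put(3) @ H2 ⇒ s:=3
H0 returns -1
H1 returns -1
H2 returns (-1, 3)
H3 returns [(-1, 3)]
= [(-1, 3)]

Answer: [(-1, 3)]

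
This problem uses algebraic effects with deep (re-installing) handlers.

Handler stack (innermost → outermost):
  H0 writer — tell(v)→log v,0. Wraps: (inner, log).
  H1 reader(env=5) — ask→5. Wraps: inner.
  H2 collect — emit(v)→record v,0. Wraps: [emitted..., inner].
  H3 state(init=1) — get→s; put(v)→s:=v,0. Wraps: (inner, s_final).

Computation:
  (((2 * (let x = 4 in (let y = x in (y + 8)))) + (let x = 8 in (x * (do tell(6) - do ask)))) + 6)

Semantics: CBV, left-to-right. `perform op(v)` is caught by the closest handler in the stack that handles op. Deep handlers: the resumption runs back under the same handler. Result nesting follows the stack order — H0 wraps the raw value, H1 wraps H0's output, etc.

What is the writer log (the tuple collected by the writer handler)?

Evaluation trace:
tell(6) @ H0 ⇒ log+=6
ask @ H1 ⇒ 5
H0 returns (-10, (6))
H1 returns (-10, (6))
H2 returns [(-10, (6))]
H3 returns ([(-10, (6))], 1)
= ([(-10, (6))], 1)

Answer: (6)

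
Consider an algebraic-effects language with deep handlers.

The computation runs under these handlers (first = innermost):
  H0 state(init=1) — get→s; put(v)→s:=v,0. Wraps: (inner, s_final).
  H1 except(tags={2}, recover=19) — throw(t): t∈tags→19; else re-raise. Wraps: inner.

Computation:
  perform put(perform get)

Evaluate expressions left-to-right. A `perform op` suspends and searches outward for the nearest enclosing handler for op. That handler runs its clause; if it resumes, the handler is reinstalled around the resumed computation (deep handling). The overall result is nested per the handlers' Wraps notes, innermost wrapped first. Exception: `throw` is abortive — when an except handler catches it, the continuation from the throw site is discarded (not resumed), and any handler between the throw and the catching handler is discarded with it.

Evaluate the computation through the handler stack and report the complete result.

Evaluation trace:
get @ H0 ⇒ 1
put(1) @ H0 ⇒ s:=1
H0 returns (0, 1)
H1 returns (0, 1)
= (0, 1)

Answer: (0, 1)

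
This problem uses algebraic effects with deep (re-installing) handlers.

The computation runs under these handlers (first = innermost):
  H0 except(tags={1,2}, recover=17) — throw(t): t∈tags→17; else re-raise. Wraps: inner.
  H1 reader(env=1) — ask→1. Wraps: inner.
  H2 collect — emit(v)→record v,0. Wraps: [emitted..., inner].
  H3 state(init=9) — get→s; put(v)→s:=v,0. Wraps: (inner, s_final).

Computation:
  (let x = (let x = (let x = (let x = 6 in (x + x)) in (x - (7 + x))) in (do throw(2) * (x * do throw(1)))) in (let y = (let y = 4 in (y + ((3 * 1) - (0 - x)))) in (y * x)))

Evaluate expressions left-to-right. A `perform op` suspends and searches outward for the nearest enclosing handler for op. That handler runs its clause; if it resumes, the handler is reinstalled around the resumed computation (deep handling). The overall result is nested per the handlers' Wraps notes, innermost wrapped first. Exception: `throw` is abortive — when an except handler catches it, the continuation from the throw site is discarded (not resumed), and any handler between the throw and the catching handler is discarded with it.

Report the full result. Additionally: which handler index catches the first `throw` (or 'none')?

Answer: ([17], 9) ; first throw caught by: H0

Step-by-step:
throw(2) @ H0 caught ⇒ 17
H1 returns 17
H2 returns [17]
H3 returns ([17], 9)
= ([17], 9)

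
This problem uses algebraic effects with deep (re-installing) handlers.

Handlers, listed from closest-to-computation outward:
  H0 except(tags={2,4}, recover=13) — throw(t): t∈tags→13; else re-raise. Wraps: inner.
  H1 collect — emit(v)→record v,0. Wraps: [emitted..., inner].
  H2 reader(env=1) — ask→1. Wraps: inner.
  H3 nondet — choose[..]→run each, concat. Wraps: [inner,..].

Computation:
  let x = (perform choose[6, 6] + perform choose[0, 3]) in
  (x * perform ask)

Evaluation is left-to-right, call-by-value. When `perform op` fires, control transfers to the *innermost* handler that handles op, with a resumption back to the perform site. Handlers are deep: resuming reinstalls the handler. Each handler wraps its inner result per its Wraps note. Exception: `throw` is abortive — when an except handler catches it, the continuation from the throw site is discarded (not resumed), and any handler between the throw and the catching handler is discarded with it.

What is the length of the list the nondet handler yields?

Answer: 4

Evaluation trace:
choose[6, 6] @ H3
  branch[0] choose=6:
    choose[0, 3] @ H3
      branch[0] choose=0:
        ask @ H2 ⇒ 1
        H0 returns 6
        H1 returns [6]
        H2 returns [6]
        H3 returns [[6]]
      branch[1] choose=3:
        ask @ H2 ⇒ 1
        H0 returns 9
        H1 returns [9]
        H2 returns [9]
        H3 returns [[9]]
  branch[1] choose=6:
    choose[0, 3] @ H3
      branch[0] choose=0:
        ask @ H2 ⇒ 1
        H0 returns 6
        H1 returns [6]
        H2 returns [6]
        H3 returns [[6]]
      branch[1] choose=3:
        ask @ H2 ⇒ 1
        H0 returns 9
        H1 returns [9]
        H2 returns [9]
        H3 returns [[9]]
= [[6], [9], [6], [9]]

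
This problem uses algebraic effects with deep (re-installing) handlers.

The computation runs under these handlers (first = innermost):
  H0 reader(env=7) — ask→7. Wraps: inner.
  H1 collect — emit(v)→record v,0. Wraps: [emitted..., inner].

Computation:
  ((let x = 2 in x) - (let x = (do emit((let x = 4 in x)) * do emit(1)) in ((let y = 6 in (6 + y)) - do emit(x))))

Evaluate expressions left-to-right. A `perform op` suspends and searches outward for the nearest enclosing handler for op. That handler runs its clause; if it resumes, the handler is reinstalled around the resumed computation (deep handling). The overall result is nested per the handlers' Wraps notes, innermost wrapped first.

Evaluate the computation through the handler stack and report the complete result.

Step-by-step:
emit(4) @ H1 ⇒ out+=4
emit(1) @ H1 ⇒ out+=1
emit(0) @ H1 ⇒ out+=0
H0 returns -10
H1 returns [4, 1, 0, -10]
= [4, 1, 0, -10]

Answer: [4, 1, 0, -10]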